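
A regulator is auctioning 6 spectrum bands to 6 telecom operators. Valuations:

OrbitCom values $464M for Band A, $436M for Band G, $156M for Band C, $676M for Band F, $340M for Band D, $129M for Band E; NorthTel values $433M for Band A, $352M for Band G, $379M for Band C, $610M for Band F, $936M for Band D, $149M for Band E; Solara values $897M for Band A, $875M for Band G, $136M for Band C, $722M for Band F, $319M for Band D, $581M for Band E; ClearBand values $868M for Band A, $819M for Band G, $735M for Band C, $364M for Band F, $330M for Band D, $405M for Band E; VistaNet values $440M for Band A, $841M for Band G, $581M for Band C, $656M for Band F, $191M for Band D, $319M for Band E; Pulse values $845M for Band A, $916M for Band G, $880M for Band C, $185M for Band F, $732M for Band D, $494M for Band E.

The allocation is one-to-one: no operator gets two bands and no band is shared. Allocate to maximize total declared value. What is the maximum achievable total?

Optimal: OrbitCom→Band F ($676M), NorthTel→Band D ($936M), Solara→Band E ($581M), ClearBand→Band A ($868M), VistaNet→Band G ($841M), Pulse→Band C ($880M) — total 676+936+581+868+841+880 = $4782M.
Max-entry greedy (repeatedly take the single best remaining cell) gives $4479M, worse by 303.
Swapping OrbitCom↔NorthTel (OrbitCom→Band D $340M, NorthTel→Band F $610M) loses 662.

Max total: $4782M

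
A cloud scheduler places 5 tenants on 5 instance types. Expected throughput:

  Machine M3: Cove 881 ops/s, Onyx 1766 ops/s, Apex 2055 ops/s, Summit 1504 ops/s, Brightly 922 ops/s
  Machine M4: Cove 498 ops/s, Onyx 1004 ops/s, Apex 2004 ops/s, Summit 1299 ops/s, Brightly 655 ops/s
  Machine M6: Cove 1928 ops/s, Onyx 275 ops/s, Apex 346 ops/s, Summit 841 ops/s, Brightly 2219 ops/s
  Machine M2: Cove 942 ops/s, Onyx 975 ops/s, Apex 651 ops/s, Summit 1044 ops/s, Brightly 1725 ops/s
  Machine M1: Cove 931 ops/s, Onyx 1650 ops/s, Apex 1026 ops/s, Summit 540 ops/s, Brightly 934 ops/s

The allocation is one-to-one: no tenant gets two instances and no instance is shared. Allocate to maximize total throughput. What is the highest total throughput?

Optimal: Cove→Machine M6 (1928 ops/s), Onyx→Machine M1 (1650 ops/s), Apex→Machine M4 (2004 ops/s), Summit→Machine M3 (1504 ops/s), Brightly→Machine M2 (1725 ops/s) — total 1928+1650+2004+1504+1725 = 8811 ops/s.
Next-best assignment: Cove→Machine M6, Onyx→Machine M1, Apex→Machine M3, Summit→Machine M4, Brightly→Machine M2 = 8657 ops/s.
Swapping Onyx↔Brightly (Onyx→Machine M2 975 ops/s, Brightly→Machine M1 934 ops/s) loses 1466.
Checked against all permutations: 8811 ops/s is optimal.

Maximum total: 8811 ops/s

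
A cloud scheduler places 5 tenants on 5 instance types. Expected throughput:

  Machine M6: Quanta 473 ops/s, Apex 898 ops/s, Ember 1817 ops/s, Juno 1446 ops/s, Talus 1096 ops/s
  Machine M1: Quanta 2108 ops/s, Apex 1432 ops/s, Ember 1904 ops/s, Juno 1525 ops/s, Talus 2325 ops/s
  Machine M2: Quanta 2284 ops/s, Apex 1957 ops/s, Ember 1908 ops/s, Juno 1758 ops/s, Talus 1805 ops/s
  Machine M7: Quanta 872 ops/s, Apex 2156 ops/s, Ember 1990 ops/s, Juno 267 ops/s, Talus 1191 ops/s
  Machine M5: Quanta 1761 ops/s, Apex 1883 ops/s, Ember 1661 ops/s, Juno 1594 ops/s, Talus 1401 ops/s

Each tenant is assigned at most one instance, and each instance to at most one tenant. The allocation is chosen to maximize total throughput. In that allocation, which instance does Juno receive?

Juno receives Machine M5.

Optimal: Quanta→Machine M2 (2284 ops/s), Apex→Machine M7 (2156 ops/s), Ember→Machine M6 (1817 ops/s), Juno→Machine M5 (1594 ops/s), Talus→Machine M1 (2325 ops/s) — total 2284+2156+1817+1594+2325 = 10176 ops/s.
Next-best assignment: Quanta→Machine M2, Apex→Machine M5, Ember→Machine M7, Juno→Machine M6, Talus→Machine M1 = 9928 ops/s.
Juno's own top instance is Machine M2 (1758 ops/s), but forcing Juno→Machine M2 and reassigning the rest optimally gives only 9817 ops/s — worse by 359.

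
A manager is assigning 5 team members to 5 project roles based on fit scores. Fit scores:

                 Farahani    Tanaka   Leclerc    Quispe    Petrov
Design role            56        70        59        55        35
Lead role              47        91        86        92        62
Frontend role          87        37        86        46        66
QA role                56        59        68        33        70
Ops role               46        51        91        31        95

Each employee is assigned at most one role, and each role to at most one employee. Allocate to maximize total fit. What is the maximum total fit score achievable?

Maximum total: 412 pts

This is the linear assignment problem.
Optimal: Farahani→Frontend role (87 pts), Tanaka→Design role (70 pts), Leclerc→QA role (68 pts), Quispe→Lead role (92 pts), Petrov→Ops role (95 pts) — total 87+70+68+92+95 = 412 pts.
Column-greedy (each role in turn goes to its best remaining employee) gives 410 pts, worse by 2.
Swapping Leclerc↔Petrov (Leclerc→Ops role 91 pts, Petrov→QA role 70 pts) loses 2.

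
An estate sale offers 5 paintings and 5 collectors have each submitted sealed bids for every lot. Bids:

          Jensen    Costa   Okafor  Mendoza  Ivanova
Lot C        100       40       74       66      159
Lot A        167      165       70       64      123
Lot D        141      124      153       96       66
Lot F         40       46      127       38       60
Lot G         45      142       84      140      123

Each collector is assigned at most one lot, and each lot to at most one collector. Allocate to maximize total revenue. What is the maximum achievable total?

Maximum total: $732

Optimal: Jensen→Lot D ($141), Costa→Lot A ($165), Okafor→Lot F ($127), Mendoza→Lot G ($140), Ivanova→Lot C ($159) — total 141+165+127+140+159 = $732.
Row-greedy (each collector in turn takes its best remaining lot) gives $588, worse by 144.
Swapping Okafor↔Jensen (Okafor→Lot D $153, Jensen→Lot F $40) loses 75.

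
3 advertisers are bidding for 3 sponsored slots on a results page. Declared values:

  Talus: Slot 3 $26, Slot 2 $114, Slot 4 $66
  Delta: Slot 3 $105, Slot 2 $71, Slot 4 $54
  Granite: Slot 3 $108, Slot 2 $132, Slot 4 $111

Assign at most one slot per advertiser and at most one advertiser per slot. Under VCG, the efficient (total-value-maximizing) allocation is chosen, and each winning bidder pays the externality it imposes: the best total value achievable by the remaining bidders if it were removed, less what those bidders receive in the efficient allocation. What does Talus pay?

Talus pays $21.

Efficient allocation: Talus→Slot 2 ($114), Delta→Slot 3 ($105), Granite→Slot 4 ($111); total welfare W = $330.
Talus receives Slot 2 at value $114, so the others get W − 114 = $216.
Without Talus: best allocation of the remaining 2 bidders over all 3 slots is Delta→Slot 3 ($105), Granite→Slot 2 ($132), total $237.
VCG payment = (others' best without Talus) − (others' welfare with Talus) = 237 − 216 = $21.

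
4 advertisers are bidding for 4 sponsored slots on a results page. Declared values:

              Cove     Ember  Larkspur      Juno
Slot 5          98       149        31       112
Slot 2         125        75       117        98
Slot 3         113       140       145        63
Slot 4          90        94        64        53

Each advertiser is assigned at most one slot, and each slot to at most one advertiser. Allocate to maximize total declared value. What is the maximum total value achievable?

Optimal: Cove→Slot 4 ($90), Ember→Slot 5 ($149), Larkspur→Slot 3 ($145), Juno→Slot 2 ($98) — total 90+149+145+98 = $482.
Row-greedy (each advertiser in turn takes its best remaining slot) gives $472, worse by 10.
Next-best assignment: Cove→Slot 2, Ember→Slot 4, Larkspur→Slot 3, Juno→Slot 5 = $476.
Every other assignment is strictly worse.

Max total: $482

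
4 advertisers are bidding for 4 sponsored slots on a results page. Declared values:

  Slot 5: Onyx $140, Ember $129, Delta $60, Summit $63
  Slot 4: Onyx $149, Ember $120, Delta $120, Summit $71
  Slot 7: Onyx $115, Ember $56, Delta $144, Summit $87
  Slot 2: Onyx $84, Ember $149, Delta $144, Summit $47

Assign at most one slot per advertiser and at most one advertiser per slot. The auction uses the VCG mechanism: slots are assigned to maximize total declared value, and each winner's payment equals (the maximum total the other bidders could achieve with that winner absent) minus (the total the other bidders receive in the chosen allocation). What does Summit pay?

Efficient allocation: Onyx→Slot 4 ($149), Ember→Slot 5 ($129), Delta→Slot 2 ($144), Summit→Slot 7 ($87); total welfare W = $509.
Summit receives Slot 7 at value $87, so the others get W − 87 = $422.
Without Summit: best allocation of the remaining 3 bidders over all 4 slots is Onyx→Slot 4 ($149), Ember→Slot 2 ($149), Delta→Slot 7 ($144), total $442.
VCG payment = (others' best without Summit) − (others' welfare with Summit) = 442 − 422 = $20.

Summit pays $20.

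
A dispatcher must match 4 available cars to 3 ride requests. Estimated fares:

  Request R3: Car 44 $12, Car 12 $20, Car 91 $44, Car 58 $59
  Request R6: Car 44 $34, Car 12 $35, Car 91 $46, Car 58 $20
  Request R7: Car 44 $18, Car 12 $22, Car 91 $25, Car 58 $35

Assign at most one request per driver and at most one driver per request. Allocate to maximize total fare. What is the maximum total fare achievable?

Optimal: Car 58→Request R3 ($59), Car 91→Request R6 ($46), Car 12→Request R7 ($22) — total 59+46+22 = $127.
Swapping Car 58↔Car 12 (Car 58→Request R7 $35, Car 12→Request R3 $20) loses 26.
Every other assignment is strictly worse.

Maximum total: $127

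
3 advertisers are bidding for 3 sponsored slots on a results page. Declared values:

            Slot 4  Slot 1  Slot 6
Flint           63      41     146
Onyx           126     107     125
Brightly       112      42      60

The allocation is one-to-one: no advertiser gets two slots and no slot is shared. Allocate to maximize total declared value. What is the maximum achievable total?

This is the linear assignment problem.
Optimal: Flint→Slot 6 ($146), Onyx→Slot 1 ($107), Brightly→Slot 4 ($112) — total 146+107+112 = $365.
Column-greedy (each slot in turn goes to its best remaining advertiser) gives $314, worse by 51.

Maximum total: $365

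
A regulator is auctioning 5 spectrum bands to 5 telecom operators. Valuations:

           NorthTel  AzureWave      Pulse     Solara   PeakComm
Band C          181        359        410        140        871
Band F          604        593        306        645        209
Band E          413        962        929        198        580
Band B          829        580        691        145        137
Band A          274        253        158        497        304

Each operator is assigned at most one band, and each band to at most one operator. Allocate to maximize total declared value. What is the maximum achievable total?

Optimal: NorthTel→Band B ($829M), AzureWave→Band F ($593M), Pulse→Band E ($929M), Solara→Band A ($497M), PeakComm→Band C ($871M) — total 829+593+929+497+871 = $3719M.
Max-entry greedy (repeatedly take the single best remaining cell) gives $3465M, worse by 254.

Max total: $3719M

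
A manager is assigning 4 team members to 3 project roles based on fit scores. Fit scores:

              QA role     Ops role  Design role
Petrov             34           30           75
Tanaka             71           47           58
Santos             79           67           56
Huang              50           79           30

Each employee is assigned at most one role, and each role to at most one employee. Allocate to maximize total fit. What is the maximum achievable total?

This is the linear assignment problem.
Optimal: Santos→QA role (79 pts), Huang→Ops role (79 pts), Petrov→Design role (75 pts) — total 79+79+75 = 233 pts.
Row-greedy (each employee in turn takes its best remaining role) gives 213 pts, worse by 20.
Swapping Santos↔Huang (Santos→Ops role 67 pts, Huang→QA role 50 pts) loses 41.

Maximum total: 233 pts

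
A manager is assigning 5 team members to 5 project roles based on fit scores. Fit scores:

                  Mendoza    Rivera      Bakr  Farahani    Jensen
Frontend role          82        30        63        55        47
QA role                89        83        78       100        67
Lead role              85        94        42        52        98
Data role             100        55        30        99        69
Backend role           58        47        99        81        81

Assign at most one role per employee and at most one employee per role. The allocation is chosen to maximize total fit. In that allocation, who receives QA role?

This is a one-to-one assignment (maximum-weight bipartite matching).
Optimal: Mendoza→Frontend role (82 pts), Rivera→QA role (83 pts), Bakr→Backend role (99 pts), Farahani→Data role (99 pts), Jensen→Lead role (98 pts) — total 82+83+99+99+98 = 461 pts.
Next-best assignment: Mendoza→Frontend role, Rivera→Lead role, Bakr→Backend role, Farahani→QA role, Jensen→Data role = 444 pts.
Swapping Jensen↔Rivera (Jensen→QA role 67 pts, Rivera→Lead role 94 pts) loses 20.
No other one-to-one assignment exceeds 461 pts.
Rivera's own top role is Lead role (94 pts), but forcing Rivera→Lead role and reassigning the rest optimally gives only 444 pts — worse by 17.

Rivera receives QA role.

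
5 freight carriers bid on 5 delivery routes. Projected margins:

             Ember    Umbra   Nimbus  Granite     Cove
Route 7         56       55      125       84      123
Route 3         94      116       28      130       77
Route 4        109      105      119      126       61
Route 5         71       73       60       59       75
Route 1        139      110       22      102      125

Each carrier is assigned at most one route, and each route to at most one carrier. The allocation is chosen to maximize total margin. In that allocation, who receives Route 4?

Nimbus receives Route 4.

Treat this as an assignment problem: match each carrier to one route.
Optimal: Ember→Route 1 ($139k), Umbra→Route 5 ($73k), Nimbus→Route 4 ($119k), Granite→Route 3 ($130k), Cove→Route 7 ($123k) — total 139+73+119+130+123 = $584k.
Row-greedy (each carrier in turn takes its best remaining route) gives $581k, worse by 3.
Nimbus's own top route is Route 7 ($125k), but forcing Nimbus→Route 7 and reassigning the rest optimally gives only $581k — worse by 3.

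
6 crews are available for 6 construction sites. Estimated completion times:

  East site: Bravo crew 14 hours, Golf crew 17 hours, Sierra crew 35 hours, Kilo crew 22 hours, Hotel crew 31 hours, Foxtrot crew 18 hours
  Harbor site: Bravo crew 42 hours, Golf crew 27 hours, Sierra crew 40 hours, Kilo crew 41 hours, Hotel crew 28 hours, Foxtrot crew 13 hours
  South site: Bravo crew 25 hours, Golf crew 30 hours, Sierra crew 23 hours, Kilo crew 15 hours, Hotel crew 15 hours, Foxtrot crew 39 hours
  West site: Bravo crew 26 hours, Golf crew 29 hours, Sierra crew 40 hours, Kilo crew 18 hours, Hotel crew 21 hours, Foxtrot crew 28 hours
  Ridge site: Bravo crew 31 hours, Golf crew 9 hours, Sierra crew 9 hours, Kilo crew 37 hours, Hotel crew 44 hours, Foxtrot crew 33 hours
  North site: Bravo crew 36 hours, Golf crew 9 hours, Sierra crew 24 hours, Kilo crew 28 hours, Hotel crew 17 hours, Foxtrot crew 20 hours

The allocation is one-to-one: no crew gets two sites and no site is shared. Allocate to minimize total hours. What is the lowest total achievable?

Optimal: Bravo crew→East site (14 hours), Golf crew→North site (9 hours), Sierra crew→Ridge site (9 hours), Kilo crew→West site (18 hours), Hotel crew→South site (15 hours), Foxtrot crew→Harbor site (13 hours) — total 14+9+9+18+15+13 = 78 hours.
Column-greedy (each site in turn goes to its cheapest remaining crew) gives 96 hours, worse by 18.
Next-best assignment: Bravo crew→East site, Golf crew→North site, Sierra crew→Ridge site, Kilo crew→South site, Hotel crew→West site, Foxtrot crew→Harbor site = 81 hours.

Minimum total: 78 hours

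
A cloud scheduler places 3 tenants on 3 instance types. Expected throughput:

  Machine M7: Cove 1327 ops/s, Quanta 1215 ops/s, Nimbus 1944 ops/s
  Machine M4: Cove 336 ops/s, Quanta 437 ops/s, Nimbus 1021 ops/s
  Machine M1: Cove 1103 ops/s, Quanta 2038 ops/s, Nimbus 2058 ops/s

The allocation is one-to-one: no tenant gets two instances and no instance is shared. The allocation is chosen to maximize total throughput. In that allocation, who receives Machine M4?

This is the linear assignment problem.
Optimal: Cove→Machine M7 (1327 ops/s), Quanta→Machine M1 (2038 ops/s), Nimbus→Machine M4 (1021 ops/s) — total 1327+2038+1021 = 4386 ops/s.
Column-greedy (each instance in turn goes to its best remaining tenant) gives 3484 ops/s, worse by 902.
Next-best assignment: Cove→Machine M4, Quanta→Machine M1, Nimbus→Machine M7 = 4318 ops/s.
Every other assignment is strictly worse.
Nimbus's own top instance is Machine M1 (2058 ops/s), but forcing Nimbus→Machine M1 and reassigning the rest optimally gives only 3822 ops/s — worse by 564.

Nimbus receives Machine M4.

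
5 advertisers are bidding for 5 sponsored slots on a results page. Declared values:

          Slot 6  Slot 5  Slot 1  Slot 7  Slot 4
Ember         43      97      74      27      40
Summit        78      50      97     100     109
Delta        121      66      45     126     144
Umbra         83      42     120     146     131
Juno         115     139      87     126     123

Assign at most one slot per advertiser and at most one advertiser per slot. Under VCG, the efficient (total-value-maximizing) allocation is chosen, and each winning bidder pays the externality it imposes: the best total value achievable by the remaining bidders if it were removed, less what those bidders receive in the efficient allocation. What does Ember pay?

Efficient allocation: Ember→Slot 5 ($97), Summit→Slot 1 ($97), Delta→Slot 4 ($144), Umbra→Slot 7 ($146), Juno→Slot 6 ($115); total welfare W = $599.
Ember receives Slot 5 at value $97, so the others get W − 97 = $502.
Without Ember: best allocation of the remaining 4 bidders over all 5 slots is Summit→Slot 1 ($97), Delta→Slot 4 ($144), Umbra→Slot 7 ($146), Juno→Slot 5 ($139), total $526.
VCG payment = (others' best without Ember) − (others' welfare with Ember) = 526 − 502 = $24.

Ember pays $24.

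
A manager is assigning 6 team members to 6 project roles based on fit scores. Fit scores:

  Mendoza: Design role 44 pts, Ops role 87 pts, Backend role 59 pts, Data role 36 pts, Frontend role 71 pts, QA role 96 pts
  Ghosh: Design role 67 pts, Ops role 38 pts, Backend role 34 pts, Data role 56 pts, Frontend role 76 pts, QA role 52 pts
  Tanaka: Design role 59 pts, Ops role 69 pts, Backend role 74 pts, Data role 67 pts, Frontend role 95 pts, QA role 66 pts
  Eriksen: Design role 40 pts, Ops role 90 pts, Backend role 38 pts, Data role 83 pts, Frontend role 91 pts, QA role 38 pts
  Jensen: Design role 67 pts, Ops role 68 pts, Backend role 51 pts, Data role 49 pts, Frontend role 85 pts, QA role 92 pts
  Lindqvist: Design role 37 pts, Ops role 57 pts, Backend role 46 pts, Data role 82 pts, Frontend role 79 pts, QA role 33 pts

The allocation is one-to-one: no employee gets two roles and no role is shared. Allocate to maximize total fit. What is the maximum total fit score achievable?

Max total: 494 pts

This is a one-to-one assignment (maximum-weight bipartite matching).
Optimal: Mendoza→QA role (96 pts), Ghosh→Design role (67 pts), Tanaka→Backend role (74 pts), Eriksen→Ops role (90 pts), Jensen→Frontend role (85 pts), Lindqvist→Data role (82 pts) — total 96+67+74+90+85+82 = 494 pts.
Max-entry greedy (repeatedly take the single best remaining cell) gives 481 pts, worse by 13.
Every other assignment is strictly worse.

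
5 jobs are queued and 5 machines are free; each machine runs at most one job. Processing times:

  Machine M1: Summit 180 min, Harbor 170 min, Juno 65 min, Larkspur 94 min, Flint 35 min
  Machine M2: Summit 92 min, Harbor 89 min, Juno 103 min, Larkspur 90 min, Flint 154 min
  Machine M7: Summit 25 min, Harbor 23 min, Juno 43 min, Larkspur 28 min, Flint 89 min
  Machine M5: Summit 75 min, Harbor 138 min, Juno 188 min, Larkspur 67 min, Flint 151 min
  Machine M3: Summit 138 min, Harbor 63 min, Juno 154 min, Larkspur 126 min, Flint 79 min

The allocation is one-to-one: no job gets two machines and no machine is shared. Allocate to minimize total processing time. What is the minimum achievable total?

Min total: 293 min

Treat this as an assignment problem: match each job to one machine.
Optimal: Summit→Machine M7 (25 min), Harbor→Machine M3 (63 min), Juno→Machine M2 (103 min), Larkspur→Machine M5 (67 min), Flint→Machine M1 (35 min) — total 25+63+103+67+35 = 293 min.
Min-entry greedy (repeatedly take the single cheapest remaining cell) gives 371 min, worse by 78.
No other one-to-one assignment undercuts 293 min.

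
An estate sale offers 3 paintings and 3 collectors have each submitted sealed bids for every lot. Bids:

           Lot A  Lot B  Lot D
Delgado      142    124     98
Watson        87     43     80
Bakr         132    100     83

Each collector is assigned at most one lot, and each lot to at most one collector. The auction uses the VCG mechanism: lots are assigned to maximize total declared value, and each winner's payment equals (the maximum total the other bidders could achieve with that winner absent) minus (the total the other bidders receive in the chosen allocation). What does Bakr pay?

Efficient allocation: Delgado→Lot B ($124), Watson→Lot D ($80), Bakr→Lot A ($132); total welfare W = $336.
Bakr receives Lot A at value $132, so the others get W − 132 = $204.
Without Bakr: best allocation of the remaining 2 bidders over all 3 lots is Delgado→Lot A ($142), Watson→Lot D ($80), total $222.
VCG payment = (others' best without Bakr) − (others' welfare with Bakr) = 222 − 204 = $18.

Bakr pays $18.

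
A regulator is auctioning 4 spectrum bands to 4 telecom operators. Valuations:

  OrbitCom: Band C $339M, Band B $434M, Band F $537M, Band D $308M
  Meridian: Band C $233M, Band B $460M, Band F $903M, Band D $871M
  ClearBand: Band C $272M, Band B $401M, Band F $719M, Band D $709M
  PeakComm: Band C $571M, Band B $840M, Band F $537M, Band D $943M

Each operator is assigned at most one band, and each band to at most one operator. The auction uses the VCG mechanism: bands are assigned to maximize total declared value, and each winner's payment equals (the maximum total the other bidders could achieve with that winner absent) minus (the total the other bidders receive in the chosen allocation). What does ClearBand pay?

Efficient allocation: OrbitCom→Band C ($339M), Meridian→Band F ($903M), ClearBand→Band D ($709M), PeakComm→Band B ($840M); total welfare W = $2791M.
ClearBand receives Band D at value $709M, so the others get W − 709 = $2082M.
Without ClearBand: best allocation of the remaining 3 bidders over all 4 bands is OrbitCom→Band B ($434M), Meridian→Band F ($903M), PeakComm→Band D ($943M), total $2280M.
VCG payment = (others' best without ClearBand) − (others' welfare with ClearBand) = 2280 − 2082 = $198M.

ClearBand pays $198M.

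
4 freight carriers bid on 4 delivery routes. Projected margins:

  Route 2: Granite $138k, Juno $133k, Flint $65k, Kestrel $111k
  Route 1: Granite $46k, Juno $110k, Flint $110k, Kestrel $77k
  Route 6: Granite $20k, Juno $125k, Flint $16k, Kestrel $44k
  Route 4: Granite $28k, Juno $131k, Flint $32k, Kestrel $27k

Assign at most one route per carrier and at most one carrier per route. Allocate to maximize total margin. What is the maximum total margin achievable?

Optimal: Granite→Route 2 ($138k), Juno→Route 4 ($131k), Flint→Route 1 ($110k), Kestrel→Route 6 ($44k) — total 138+131+110+44 = $423k.
Column-greedy (each route in turn goes to its best remaining carrier) gives $324k, worse by 99.
Next-best assignment: Granite→Route 2, Juno→Route 6, Flint→Route 1, Kestrel→Route 4 = $400k.

Max total: $423k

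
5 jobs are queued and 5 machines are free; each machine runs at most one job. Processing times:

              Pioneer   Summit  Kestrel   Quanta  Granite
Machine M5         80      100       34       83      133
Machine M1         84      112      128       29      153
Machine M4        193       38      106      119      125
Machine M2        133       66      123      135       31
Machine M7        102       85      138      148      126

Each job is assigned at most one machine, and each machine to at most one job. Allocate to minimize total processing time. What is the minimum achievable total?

Min total: 234 min

Optimal: Pioneer→Machine M7 (102 min), Summit→Machine M4 (38 min), Kestrel→Machine M5 (34 min), Quanta→Machine M1 (29 min), Granite→Machine M2 (31 min) — total 102+38+34+29+31 = 234 min.
Row-greedy (each job in turn takes its cheapest remaining machine) gives 396 min, worse by 162.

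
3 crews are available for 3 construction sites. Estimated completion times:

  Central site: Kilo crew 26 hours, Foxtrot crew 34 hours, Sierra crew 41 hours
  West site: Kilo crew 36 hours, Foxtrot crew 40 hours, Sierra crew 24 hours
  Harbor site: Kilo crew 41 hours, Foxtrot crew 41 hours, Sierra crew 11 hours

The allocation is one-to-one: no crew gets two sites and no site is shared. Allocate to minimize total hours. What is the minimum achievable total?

Optimal: Kilo crew→Central site (26 hours), Foxtrot crew→West site (40 hours), Sierra crew→Harbor site (11 hours) — total 26+40+11 = 77 hours.
Column-greedy (each site in turn goes to its cheapest remaining crew) gives 91 hours, worse by 14.
Swapping Foxtrot crew↔Kilo crew (Foxtrot crew→Central site 34 hours, Kilo crew→West site 36 hours) adds 4.

Min total: 77 hours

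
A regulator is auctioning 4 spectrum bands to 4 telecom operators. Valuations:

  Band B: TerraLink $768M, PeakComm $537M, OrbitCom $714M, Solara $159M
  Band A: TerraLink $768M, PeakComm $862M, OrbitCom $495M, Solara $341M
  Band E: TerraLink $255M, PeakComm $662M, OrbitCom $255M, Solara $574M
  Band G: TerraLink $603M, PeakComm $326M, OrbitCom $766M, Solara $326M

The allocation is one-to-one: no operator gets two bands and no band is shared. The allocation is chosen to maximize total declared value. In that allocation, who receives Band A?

PeakComm receives Band A.

Optimal: TerraLink→Band B ($768M), PeakComm→Band A ($862M), OrbitCom→Band G ($766M), Solara→Band E ($574M) — total 768+862+766+574 = $2970M.
Next-best assignment: TerraLink→Band G, PeakComm→Band A, OrbitCom→Band B, Solara→Band E = $2753M.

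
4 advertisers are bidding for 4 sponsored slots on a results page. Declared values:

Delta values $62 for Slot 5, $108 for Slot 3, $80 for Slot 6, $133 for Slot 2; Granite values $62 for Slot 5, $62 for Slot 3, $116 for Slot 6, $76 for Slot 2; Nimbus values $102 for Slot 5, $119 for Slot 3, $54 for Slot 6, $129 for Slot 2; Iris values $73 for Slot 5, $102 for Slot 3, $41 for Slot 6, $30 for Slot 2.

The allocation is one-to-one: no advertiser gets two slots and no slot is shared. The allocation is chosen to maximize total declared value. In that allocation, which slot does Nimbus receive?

Nimbus receives Slot 5.

Optimal: Delta→Slot 2 ($133), Granite→Slot 6 ($116), Nimbus→Slot 5 ($102), Iris→Slot 3 ($102) — total 133+116+102+102 = $453.
Column-greedy (each slot in turn goes to its best remaining advertiser) gives $356, worse by 97.
Checked against all permutations: $453 is optimal.
Nimbus's own top slot is Slot 2 ($129), but forcing Nimbus→Slot 2 and reassigning the rest optimally gives only $426 — worse by 27.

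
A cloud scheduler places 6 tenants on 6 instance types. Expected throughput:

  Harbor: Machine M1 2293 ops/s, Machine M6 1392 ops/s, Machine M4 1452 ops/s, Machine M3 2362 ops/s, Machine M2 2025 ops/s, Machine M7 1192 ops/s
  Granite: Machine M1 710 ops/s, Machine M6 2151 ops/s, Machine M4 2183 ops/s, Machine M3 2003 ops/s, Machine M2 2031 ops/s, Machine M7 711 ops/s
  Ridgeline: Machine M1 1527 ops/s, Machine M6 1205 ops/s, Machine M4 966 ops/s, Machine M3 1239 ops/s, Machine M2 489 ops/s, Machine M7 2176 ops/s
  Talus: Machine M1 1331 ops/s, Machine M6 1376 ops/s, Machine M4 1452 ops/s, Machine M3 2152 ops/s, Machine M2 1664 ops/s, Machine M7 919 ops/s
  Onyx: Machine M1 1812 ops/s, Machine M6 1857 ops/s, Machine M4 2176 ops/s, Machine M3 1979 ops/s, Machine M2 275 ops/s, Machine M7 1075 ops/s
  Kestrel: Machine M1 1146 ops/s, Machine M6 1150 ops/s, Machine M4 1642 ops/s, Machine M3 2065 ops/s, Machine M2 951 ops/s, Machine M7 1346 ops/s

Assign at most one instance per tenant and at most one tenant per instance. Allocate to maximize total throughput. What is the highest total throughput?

Optimal: Harbor→Machine M1 (2293 ops/s), Granite→Machine M6 (2151 ops/s), Ridgeline→Machine M7 (2176 ops/s), Talus→Machine M2 (1664 ops/s), Onyx→Machine M4 (2176 ops/s), Kestrel→Machine M3 (2065 ops/s) — total 2293+2151+2176+1664+2176+2065 = 12525 ops/s.
Row-greedy (each tenant in turn takes its best remaining instance) gives 11388 ops/s, worse by 1137.
Next-best assignment: Harbor→Machine M1, Granite→Machine M4, Ridgeline→Machine M7, Talus→Machine M2, Onyx→Machine M6, Kestrel→Machine M3 = 12238 ops/s.

Max total: 12525 ops/s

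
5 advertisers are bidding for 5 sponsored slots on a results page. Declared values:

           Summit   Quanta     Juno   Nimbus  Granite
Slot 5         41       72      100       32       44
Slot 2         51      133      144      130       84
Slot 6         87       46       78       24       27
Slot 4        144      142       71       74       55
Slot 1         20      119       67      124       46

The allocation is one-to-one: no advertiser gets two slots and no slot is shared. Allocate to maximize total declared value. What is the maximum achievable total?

Optimal: Summit→Slot 6 ($87), Quanta→Slot 4 ($142), Juno→Slot 2 ($144), Nimbus→Slot 1 ($124), Granite→Slot 5 ($44) — total 87+142+144+124+44 = $541.
Row-greedy (each advertiser in turn takes its best remaining slot) gives $528, worse by 13.
Swapping Quanta↔Nimbus (Quanta→Slot 1 $119, Nimbus→Slot 4 $74) loses 73.

Maximum total: $541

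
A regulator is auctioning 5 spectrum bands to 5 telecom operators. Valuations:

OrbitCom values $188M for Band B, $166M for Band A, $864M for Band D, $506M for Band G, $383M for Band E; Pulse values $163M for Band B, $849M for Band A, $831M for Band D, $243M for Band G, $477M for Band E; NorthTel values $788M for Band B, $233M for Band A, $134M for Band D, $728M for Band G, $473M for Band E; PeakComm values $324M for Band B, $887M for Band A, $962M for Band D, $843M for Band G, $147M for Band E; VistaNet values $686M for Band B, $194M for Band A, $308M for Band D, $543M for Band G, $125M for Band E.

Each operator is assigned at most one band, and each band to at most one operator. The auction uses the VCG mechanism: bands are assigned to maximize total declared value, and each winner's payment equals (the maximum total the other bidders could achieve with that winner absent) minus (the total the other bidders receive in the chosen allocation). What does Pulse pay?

Pulse pays $299M.

Efficient allocation: OrbitCom→Band D ($864M), Pulse→Band A ($849M), NorthTel→Band E ($473M), PeakComm→Band G ($843M), VistaNet→Band B ($686M); total welfare W = $3715M.
Pulse receives Band A at value $849M, so the others get W − 849 = $2866M.
Without Pulse: best allocation of the remaining 4 bidders over all 5 bands is OrbitCom→Band D ($864M), NorthTel→Band G ($728M), PeakComm→Band A ($887M), VistaNet→Band B ($686M), total $3165M.
VCG payment = (others' best without Pulse) − (others' welfare with Pulse) = 3165 − 2866 = $299M.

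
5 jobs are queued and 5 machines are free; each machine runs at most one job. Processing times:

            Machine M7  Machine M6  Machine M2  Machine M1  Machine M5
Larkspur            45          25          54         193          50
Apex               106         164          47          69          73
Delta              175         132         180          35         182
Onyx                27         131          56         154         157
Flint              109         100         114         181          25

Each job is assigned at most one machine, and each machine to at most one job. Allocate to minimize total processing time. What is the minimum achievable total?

Optimal: Larkspur→Machine M6 (25 min), Apex→Machine M2 (47 min), Delta→Machine M1 (35 min), Onyx→Machine M7 (27 min), Flint→Machine M5 (25 min) — total 25+47+35+27+25 = 159 min.

Minimum total: 159 min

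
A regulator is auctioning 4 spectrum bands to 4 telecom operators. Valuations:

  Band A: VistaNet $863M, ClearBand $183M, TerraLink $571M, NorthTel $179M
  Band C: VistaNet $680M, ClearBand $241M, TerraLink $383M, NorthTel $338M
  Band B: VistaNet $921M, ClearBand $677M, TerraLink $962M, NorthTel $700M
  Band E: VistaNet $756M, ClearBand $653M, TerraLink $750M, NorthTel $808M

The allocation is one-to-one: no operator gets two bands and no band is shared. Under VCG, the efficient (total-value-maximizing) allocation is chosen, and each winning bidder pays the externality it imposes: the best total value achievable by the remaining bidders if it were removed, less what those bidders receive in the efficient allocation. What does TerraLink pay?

TerraLink pays $436M.

Efficient allocation: VistaNet→Band A ($863M), ClearBand→Band C ($241M), TerraLink→Band B ($962M), NorthTel→Band E ($808M); total welfare W = $2874M.
TerraLink receives Band B at value $962M, so the others get W − 962 = $1912M.
Without TerraLink: best allocation of the remaining 3 bidders over all 4 bands is VistaNet→Band A ($863M), ClearBand→Band B ($677M), NorthTel→Band E ($808M), total $2348M.
VCG payment = (others' best without TerraLink) − (others' welfare with TerraLink) = 2348 − 1912 = $436M.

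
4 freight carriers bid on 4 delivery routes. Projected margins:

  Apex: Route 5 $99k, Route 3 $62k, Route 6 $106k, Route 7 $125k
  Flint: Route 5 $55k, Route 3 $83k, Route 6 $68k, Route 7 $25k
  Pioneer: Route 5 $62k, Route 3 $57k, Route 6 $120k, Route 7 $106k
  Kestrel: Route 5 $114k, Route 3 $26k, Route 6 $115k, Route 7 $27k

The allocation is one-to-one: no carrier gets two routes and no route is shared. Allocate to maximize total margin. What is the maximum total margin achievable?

Max total: $442k

Optimal: Apex→Route 7 ($125k), Flint→Route 3 ($83k), Pioneer→Route 6 ($120k), Kestrel→Route 5 ($114k) — total 125+83+120+114 = $442k.
Swapping Apex↔Kestrel (Apex→Route 5 $99k, Kestrel→Route 7 $27k) loses 113.
Every other assignment is strictly worse.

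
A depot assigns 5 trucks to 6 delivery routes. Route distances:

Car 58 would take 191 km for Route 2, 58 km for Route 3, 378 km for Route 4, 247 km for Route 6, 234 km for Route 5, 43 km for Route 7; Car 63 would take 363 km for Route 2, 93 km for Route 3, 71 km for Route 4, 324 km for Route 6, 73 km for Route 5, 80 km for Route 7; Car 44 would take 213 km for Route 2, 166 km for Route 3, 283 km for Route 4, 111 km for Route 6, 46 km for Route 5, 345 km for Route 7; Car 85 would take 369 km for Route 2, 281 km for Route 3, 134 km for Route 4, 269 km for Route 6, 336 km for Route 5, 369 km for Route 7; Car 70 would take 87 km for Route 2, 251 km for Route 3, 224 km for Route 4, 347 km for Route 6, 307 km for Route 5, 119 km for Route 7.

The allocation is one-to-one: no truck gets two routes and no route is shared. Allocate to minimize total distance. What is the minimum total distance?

Minimum total: 403 km

Optimal: Car 58→Route 7 (43 km), Car 63→Route 3 (93 km), Car 44→Route 5 (46 km), Car 85→Route 4 (134 km), Car 70→Route 2 (87 km) — total 43+93+46+134+87 = 403 km.
Row-greedy (each truck in turn takes its cheapest remaining route) gives 516 km, worse by 113.
Every other assignment is strictly worse.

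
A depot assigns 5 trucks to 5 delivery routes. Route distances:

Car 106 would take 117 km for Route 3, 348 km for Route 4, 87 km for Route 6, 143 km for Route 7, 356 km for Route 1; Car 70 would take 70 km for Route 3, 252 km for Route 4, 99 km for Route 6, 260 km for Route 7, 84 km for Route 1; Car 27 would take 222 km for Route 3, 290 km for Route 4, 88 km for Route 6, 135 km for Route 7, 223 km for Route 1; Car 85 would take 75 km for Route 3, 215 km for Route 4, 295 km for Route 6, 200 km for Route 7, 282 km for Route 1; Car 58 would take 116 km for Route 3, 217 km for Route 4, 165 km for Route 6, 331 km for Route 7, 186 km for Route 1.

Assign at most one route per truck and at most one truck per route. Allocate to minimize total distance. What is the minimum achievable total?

This is the linear assignment problem.
Optimal: Car 106→Route 6 (87 km), Car 70→Route 1 (84 km), Car 27→Route 7 (135 km), Car 85→Route 3 (75 km), Car 58→Route 4 (217 km) — total 87+84+135+75+217 = 598 km.
Column-greedy (each route in turn goes to its cheapest remaining truck) gives 693 km, worse by 95.
Swapping Car 27↔Car 58 (Car 27→Route 4 290 km, Car 58→Route 7 331 km) adds 269.
No other one-to-one assignment undercuts 598 km.

Minimum total: 598 km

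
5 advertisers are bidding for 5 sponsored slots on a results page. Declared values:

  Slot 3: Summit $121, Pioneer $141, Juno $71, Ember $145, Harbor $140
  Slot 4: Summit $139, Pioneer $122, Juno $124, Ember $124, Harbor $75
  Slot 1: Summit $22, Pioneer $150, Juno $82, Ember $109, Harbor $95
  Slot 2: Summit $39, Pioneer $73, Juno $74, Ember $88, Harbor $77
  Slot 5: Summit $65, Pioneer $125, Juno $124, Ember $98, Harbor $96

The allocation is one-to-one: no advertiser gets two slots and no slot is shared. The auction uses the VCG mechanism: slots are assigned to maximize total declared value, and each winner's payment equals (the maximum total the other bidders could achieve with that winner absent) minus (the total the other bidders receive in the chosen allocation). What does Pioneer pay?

Pioneer pays $21.

Efficient allocation: Summit→Slot 4 ($139), Pioneer→Slot 1 ($150), Juno→Slot 5 ($124), Ember→Slot 2 ($88), Harbor→Slot 3 ($140); total welfare W = $641.
Pioneer receives Slot 1 at value $150, so the others get W − 150 = $491.
Without Pioneer: best allocation of the remaining 4 bidders over all 5 slots is Summit→Slot 4 ($139), Juno→Slot 5 ($124), Ember→Slot 1 ($109), Harbor→Slot 3 ($140), total $512.
VCG payment = (others' best without Pioneer) − (others' welfare with Pioneer) = 512 − 491 = $21.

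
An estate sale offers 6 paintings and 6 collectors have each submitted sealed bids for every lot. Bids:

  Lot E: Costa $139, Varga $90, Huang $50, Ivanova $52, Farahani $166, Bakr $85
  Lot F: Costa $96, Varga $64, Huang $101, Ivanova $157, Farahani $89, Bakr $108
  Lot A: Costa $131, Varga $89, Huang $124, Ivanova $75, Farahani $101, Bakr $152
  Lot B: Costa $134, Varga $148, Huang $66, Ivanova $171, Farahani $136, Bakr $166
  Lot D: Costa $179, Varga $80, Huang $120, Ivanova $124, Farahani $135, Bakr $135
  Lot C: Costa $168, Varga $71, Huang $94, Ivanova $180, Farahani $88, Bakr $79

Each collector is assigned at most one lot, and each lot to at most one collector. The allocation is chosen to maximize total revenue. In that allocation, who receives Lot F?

Optimal: Costa→Lot D ($179), Varga→Lot B ($148), Huang→Lot F ($101), Ivanova→Lot C ($180), Farahani→Lot E ($166), Bakr→Lot A ($152) — total 179+148+101+180+166+152 = $926.
Column-greedy (each lot in turn goes to its best remaining collector) gives $896, worse by 30.
Huang's own top lot is Lot A ($124), but forcing Huang→Lot A and reassigning the rest optimally gives only $905 — worse by 21.

Huang receives Lot F.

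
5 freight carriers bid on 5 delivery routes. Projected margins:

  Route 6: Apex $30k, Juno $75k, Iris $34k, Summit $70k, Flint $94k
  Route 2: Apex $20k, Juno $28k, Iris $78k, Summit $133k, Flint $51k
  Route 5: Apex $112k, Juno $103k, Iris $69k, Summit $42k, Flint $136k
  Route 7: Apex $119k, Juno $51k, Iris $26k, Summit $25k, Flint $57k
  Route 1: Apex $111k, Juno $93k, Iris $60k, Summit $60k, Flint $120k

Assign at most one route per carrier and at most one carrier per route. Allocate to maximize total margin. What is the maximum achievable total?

Optimal: Apex→Route 7 ($119k), Juno→Route 6 ($75k), Iris→Route 1 ($60k), Summit→Route 2 ($133k), Flint→Route 5 ($136k) — total 119+75+60+133+136 = $523k.
Column-greedy (each route in turn goes to its best remaining carrier) gives $450k, worse by 73.
Next-best assignment: Apex→Route 7, Juno→Route 6, Iris→Route 5, Summit→Route 2, Flint→Route 1 = $516k.
Swapping Iris↔Flint (Iris→Route 5 $69k, Flint→Route 1 $120k) loses 7.

Maximum total: $523k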